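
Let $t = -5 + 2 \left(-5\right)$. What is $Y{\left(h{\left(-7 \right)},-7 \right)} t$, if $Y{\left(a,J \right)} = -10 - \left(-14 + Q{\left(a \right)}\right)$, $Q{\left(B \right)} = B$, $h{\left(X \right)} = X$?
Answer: $-165$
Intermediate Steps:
$t = -15$ ($t = -5 - 10 = -15$)
$Y{\left(a,J \right)} = 4 - a$ ($Y{\left(a,J \right)} = -10 - \left(-14 + a\right) = 4 - a$)
$Y{\left(h{\left(-7 \right)},-7 \right)} t = \left(4 - -7\right) \left(-15\right) = \left(4 + 7\right) \left(-15\right) = 11 \left(-15\right) = -165$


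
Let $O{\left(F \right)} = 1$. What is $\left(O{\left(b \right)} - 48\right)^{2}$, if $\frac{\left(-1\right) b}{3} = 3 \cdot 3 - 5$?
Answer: $2209$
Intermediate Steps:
$b = -12$ ($b = - 3 \left(3 \cdot 3 - 5\right) = - 3 \left(9 - 5\right) = \left(-3\right) 4 = -12$)
$\left(O{\left(b \right)} - 48\right)^{2} = \left(1 - 48\right)^{2} = \left(-47\right)^{2} = 2209$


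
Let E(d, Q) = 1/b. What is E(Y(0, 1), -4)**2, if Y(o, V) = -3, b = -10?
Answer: 1/100 ≈ 0.010000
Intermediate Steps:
E(d, Q) = -1/10 (E(d, Q) = 1/(-10) = -1/10)
E(Y(0, 1), -4)**2 = (-1/10)**2 = 1/100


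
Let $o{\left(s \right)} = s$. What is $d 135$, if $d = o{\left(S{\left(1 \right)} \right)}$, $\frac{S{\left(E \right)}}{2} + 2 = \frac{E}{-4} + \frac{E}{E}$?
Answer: $- \frac{675}{2} \approx -337.5$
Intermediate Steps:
$S{\left(E \right)} = -2 - \frac{E}{2}$ ($S{\left(E \right)} = -4 + 2 \left(\frac{E}{-4} + \frac{E}{E}\right) = -4 + 2 \left(E \left(- \frac{1}{4}\right) + 1\right) = -4 + 2 \left(- \frac{E}{4} + 1\right) = -4 + 2 \left(1 - \frac{E}{4}\right) = -4 - \left(-2 + \frac{E}{2}\right) = -2 - \frac{E}{2}$)
$d = - \frac{5}{2}$ ($d = -2 - \frac{1}{2} = - \frac{5}{2} \approx -2.5$)
$d 135 = \left(- \frac{5}{2}\right) 135 = - \frac{675}{2}$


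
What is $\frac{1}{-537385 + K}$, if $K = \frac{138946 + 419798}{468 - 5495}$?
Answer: $- \frac{5027}{2701993139} \approx -1.8605 \cdot 10^{-6}$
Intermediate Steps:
$K = - \frac{558744}{5027}$ ($K = \frac{558744}{-5027} = 558744 \left(- \frac{1}{5027}\right) = - \frac{558744}{5027} \approx -111.15$)
$\frac{1}{-537385 + K} = \frac{1}{-537385 - \frac{558744}{5027}} = \frac{1}{- \frac{2701993139}{5027}} = - \frac{5027}{2701993139}$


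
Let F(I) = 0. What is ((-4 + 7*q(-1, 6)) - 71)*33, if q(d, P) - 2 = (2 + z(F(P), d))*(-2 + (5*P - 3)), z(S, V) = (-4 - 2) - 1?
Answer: -30888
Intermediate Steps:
z(S, V) = -7 (z(S, V) = -6 - 1 = -7)
q(d, P) = 27 - 25*P (q(d, P) = 2 + (2 - 7)*(-2 + (5*P - 3)) = 2 - 5*(-2 + (-3 + 5*P)) = 2 - 5*(-5 + 5*P) = 2 + (25 - 25*P) = 27 - 25*P)
((-4 + 7*q(-1, 6)) - 71)*33 = ((-4 + 7*(27 - 25*6)) - 71)*33 = ((-4 + 7*(27 - 150)) - 71)*33 = ((-4 + 7*(-123)) - 71)*33 = ((-4 - 861) - 71)*33 = (-865 - 71)*33 = -936*33 = -30888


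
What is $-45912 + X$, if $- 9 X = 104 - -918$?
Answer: $- \frac{414230}{9} \approx -46026.0$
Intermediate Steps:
$X = - \frac{1022}{9}$ ($X = - \frac{104 - -918}{9} = - \frac{104 + 918}{9} = \left(- \frac{1}{9}\right) 1022 = - \frac{1022}{9} \approx -113.56$)
$-45912 + X = -45912 - \frac{1022}{9} = - \frac{414230}{9}$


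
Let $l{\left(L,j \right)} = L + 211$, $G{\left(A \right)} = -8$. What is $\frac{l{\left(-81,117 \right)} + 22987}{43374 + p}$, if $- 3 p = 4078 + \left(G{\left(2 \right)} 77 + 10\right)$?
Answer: $\frac{69351}{126650} \approx 0.54758$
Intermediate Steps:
$l{\left(L,j \right)} = 211 + L$
$p = - \frac{3472}{3}$ ($p = - \frac{4078 + \left(\left(-8\right) 77 + 10\right)}{3} = - \frac{4078 + \left(-616 + 10\right)}{3} = - \frac{4078 - 606}{3} = \left(- \frac{1}{3}\right) 3472 = - \frac{3472}{3} \approx -1157.3$)
$\frac{l{\left(-81,117 \right)} + 22987}{43374 + p} = \frac{\left(211 - 81\right) + 22987}{43374 - \frac{3472}{3}} = \frac{130 + 22987}{\frac{126650}{3}} = 23117 \cdot \frac{3}{126650} = \frac{69351}{126650}$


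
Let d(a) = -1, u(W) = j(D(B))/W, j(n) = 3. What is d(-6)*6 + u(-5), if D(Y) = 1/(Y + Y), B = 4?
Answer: -33/5 ≈ -6.6000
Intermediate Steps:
D(Y) = 1/(2*Y)
u(W) = 3/W
d(-6)*6 + u(-5) = -1*6 + 3/(-5) = -6 + 3*(-1/5) = -6 - 3/5 = -33/5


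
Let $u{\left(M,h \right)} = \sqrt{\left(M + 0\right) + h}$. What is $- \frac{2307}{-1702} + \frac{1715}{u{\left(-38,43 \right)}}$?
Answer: $\frac{2307}{1702} + 343 \sqrt{5} \approx 768.33$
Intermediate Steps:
$u{\left(M,h \right)} = \sqrt{M + h}$
$- \frac{2307}{-1702} + \frac{1715}{u{\left(-38,43 \right)}} = - \frac{2307}{-1702} + \frac{1715}{\sqrt{-38 + 43}} = \left(-2307\right) \left(- \frac{1}{1702}\right) + \frac{1715}{\sqrt{5}} = \frac{2307}{1702} + 1715 \frac{\sqrt{5}}{5} = \frac{2307}{1702} + 343 \sqrt{5}$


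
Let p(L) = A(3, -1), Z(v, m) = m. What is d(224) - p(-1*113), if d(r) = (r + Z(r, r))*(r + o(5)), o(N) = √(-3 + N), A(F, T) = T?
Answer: 100353 + 448*√2 ≈ 1.0099e+5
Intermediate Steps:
d(r) = 2*r*(r + √2) (d(r) = (r + r)*(r + √(-3 + 5)) = (2*r)*(r + √2) = 2*r*(r + √2))
p(L) = -1
d(224) - p(-1*113) = 2*224*(224 + √2) - 1*(-1) = (100352 + 448*√2) + 1 = 100353 + 448*√2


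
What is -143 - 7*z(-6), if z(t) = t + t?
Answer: -59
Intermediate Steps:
z(t) = 2*t
-143 - 7*z(-6) = -143 - 14*(-6) = -143 - 7*(-12) = -143 + 84 = -59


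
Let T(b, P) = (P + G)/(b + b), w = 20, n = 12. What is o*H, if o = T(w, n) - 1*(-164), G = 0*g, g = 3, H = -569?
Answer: -934867/10 ≈ -93487.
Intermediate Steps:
G = 0 (G = 0*3 = 0)
T(b, P) = P/(2*b) (T(b, P) = (P + 0)/(b + b) = P/((2*b)) = P*(1/(2*b)) = P/(2*b))
o = 1643/10 (o = (½)*12/20 - 1*(-164) = (½)*12*(1/20) + 164 = 3/10 + 164 = 1643/10 ≈ 164.30)
o*H = (1643/10)*(-569) = -934867/10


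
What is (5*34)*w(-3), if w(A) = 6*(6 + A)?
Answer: 3060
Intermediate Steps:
w(A) = 36 + 6*A
(5*34)*w(-3) = (5*34)*(36 + 6*(-3)) = 170*(36 - 18) = 170*18 = 3060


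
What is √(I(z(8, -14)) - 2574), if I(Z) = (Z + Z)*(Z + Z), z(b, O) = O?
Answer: I*√1790 ≈ 42.308*I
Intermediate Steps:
I(Z) = 4*Z² (I(Z) = (2*Z)*(2*Z) = 4*Z²)
√(I(z(8, -14)) - 2574) = √(4*(-14)² - 2574) = √(4*196 - 2574) = √(784 - 2574) = √(-1790) = I*√1790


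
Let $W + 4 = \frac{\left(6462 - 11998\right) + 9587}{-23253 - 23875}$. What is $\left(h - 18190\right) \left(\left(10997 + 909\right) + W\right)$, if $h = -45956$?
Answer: $- \frac{17990175638565}{23564} \approx -7.6346 \cdot 10^{8}$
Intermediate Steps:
$W = - \frac{192563}{47128}$ ($W = -4 + \frac{\left(6462 - 11998\right) + 9587}{-23253 - 23875} = -4 + \frac{-5536 + 9587}{-47128} = -4 + 4051 \left(- \frac{1}{47128}\right) = -4 - \frac{4051}{47128} = - \frac{192563}{47128} \approx -4.086$)
$\left(h - 18190\right) \left(\left(10997 + 909\right) + W\right) = \left(-45956 - 18190\right) \left(\left(10997 + 909\right) - \frac{192563}{47128}\right) = - 64146 \left(11906 - \frac{192563}{47128}\right) = \left(-64146\right) \frac{560913405}{47128} = - \frac{17990175638565}{23564}$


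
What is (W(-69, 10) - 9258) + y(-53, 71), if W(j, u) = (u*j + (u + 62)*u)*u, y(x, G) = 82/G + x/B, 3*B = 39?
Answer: -8270931/923 ≈ -8960.9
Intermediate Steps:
B = 13 (B = (1/3)*39 = 13)
y(x, G) = 82/G + x/13
W(j, u) = u*(j*u + u*(62 + u)) (W(j, u) = (j*u + (62 + u)*u)*u = (j*u + u*(62 + u))*u = u*(j*u + u*(62 + u)))
(W(-69, 10) - 9258) + y(-53, 71) = (10**2*(62 - 69 + 10) - 9258) + (82/71 + (1/13)*(-53)) = (100*3 - 9258) + (82*(1/71) - 53/13) = (300 - 9258) + (82/71 - 53/13) = -8958 - 2697/923 = -8270931/923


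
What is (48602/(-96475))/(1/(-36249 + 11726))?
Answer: 1191866846/96475 ≈ 12354.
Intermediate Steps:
(48602/(-96475))/(1/(-36249 + 11726)) = (48602*(-1/96475))/(1/(-24523)) = -48602/(96475*(-1/24523)) = -48602/96475*(-24523) = 1191866846/96475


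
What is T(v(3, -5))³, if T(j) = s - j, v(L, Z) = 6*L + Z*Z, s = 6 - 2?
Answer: -59319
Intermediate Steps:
s = 4
v(L, Z) = Z² + 6*L (v(L, Z) = 6*L + Z² = Z² + 6*L)
T(j) = 4 - j
T(v(3, -5))³ = (4 - ((-5)² + 6*3))³ = (4 - (25 + 18))³ = (4 - 1*43)³ = (4 - 43)³ = (-39)³ = -59319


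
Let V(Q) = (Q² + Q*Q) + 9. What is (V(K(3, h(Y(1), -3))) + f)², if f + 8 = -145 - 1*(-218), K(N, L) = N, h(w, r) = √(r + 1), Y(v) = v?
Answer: 8464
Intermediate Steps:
h(w, r) = √(1 + r)
V(Q) = 9 + 2*Q² (V(Q) = (Q² + Q²) + 9 = 2*Q² + 9 = 9 + 2*Q²)
f = 65 (f = -8 + (-145 - 1*(-218)) = -8 + (-145 + 218) = -8 + 73 = 65)
(V(K(3, h(Y(1), -3))) + f)² = ((9 + 2*3²) + 65)² = ((9 + 2*9) + 65)² = ((9 + 18) + 65)² = (27 + 65)² = 92² = 8464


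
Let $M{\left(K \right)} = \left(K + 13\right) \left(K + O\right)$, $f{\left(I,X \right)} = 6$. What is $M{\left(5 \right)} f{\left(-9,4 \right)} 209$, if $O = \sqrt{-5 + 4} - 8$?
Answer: $-67716 + 22572 i \approx -67716.0 + 22572.0 i$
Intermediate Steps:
$O = -8 + i$ ($O = \sqrt{-1} - 8 = i - 8 = -8 + i \approx -8.0 + 1.0 i$)
$M{\left(K \right)} = \left(13 + K\right) \left(-8 + i + K\right)$ ($M{\left(K \right)} = \left(K + 13\right) \left(K - \left(8 - i\right)\right) = \left(13 + K\right) \left(-8 + i + K\right)$)
$M{\left(5 \right)} f{\left(-9,4 \right)} 209 = \left(-104 + 5^{2} + 13 i + 5 \left(5 + i\right)\right) 6 \cdot 209 = \left(-104 + 25 + 13 i + \left(25 + 5 i\right)\right) 6 \cdot 209 = \left(-54 + 18 i\right) 6 \cdot 209 = \left(-324 + 108 i\right) 209 = -67716 + 22572 i$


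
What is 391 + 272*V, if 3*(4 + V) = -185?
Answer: -52411/3 ≈ -17470.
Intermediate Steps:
V = -197/3 (V = -4 + (⅓)*(-185) = -4 - 185/3 = -197/3 ≈ -65.667)
391 + 272*V = 391 + 272*(-197/3) = 391 - 53584/3 = -52411/3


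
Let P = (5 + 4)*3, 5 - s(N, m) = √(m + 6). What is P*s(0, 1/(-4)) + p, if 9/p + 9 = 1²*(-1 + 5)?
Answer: 666/5 - 27*√23/2 ≈ 68.456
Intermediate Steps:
s(N, m) = 5 - √(6 + m) (s(N, m) = 5 - √(m + 6) = 5 - √(6 + m))
P = 27 (P = 9*3 = 27)
p = -9/5 (p = 9/(-9 + 1²*(-1 + 5)) = 9/(-9 + 1*4) = 9/(-9 + 4) = 9/(-5) = 9*(-⅕) = -9/5 ≈ -1.8000)
P*s(0, 1/(-4)) + p = 27*(5 - √(6 + 1/(-4))) - 9/5 = 27*(5 - √(6 - ¼)) - 9/5 = 27*(5 - √(23/4)) - 9/5 = 27*(5 - √23/2) - 9/5 = (135 - 27*√23/2) - 9/5 = 666/5 - 27*√23/2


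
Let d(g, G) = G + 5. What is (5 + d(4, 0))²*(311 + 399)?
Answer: 71000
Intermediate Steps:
d(g, G) = 5 + G
(5 + d(4, 0))²*(311 + 399) = (5 + (5 + 0))²*(311 + 399) = (5 + 5)²*710 = 10²*710 = 100*710 = 71000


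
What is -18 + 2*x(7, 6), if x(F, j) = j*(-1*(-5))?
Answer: 42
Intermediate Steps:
x(F, j) = 5*j (x(F, j) = j*5 = 5*j)
-18 + 2*x(7, 6) = -18 + 2*(5*6) = -18 + 2*30 = -18 + 60 = 42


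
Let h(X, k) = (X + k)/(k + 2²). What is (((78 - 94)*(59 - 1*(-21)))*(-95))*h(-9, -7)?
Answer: 1945600/3 ≈ 6.4853e+5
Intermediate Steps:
h(X, k) = (X + k)/(4 + k) (h(X, k) = (X + k)/(k + 4) = (X + k)/(4 + k))
(((78 - 94)*(59 - 1*(-21)))*(-95))*h(-9, -7) = (((78 - 94)*(59 - 1*(-21)))*(-95))*((-9 - 7)/(4 - 7)) = (-16*(59 + 21)*(-95))*(-16/(-3)) = (-16*80*(-95))*(-⅓*(-16)) = -1280*(-95)*(16/3) = 121600*(16/3) = 1945600/3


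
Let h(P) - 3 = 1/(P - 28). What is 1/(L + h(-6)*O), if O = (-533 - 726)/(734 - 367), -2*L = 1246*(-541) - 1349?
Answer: 6239/2106955903 ≈ 2.9611e-6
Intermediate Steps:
h(P) = 3 + 1/(-28 + P) (h(P) = 3 + 1/(P - 28) = 3 + 1/(-28 + P))
L = 675435/2 (L = -(1246*(-541) - 1349)/2 = -(-674086 - 1349)/2 = -½*(-675435) = 675435/2 ≈ 3.3772e+5)
O = -1259/367 ≈ -3.4305
1/(L + h(-6)*O) = 1/(675435/2 + ((-83 + 3*(-6))/(-28 - 6))*(-1259/367)) = 1/(675435/2 + ((-83 - 18)/(-34))*(-1259/367)) = 1/(675435/2 - 1/34*(-101)*(-1259/367)) = 1/(675435/2 + (101/34)*(-1259/367)) = 1/(675435/2 - 127159/12478) = 1/(2106955903/6239) = 6239/2106955903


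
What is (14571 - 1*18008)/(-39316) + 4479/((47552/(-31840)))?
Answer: -87605387399/29211788 ≈ -2999.0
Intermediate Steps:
(14571 - 1*18008)/(-39316) + 4479/((47552/(-31840))) = (14571 - 18008)*(-1/39316) + 4479/((47552*(-1/31840))) = -3437*(-1/39316) + 4479/(-1486/995) = 3437/39316 + 4479*(-995/1486) = 3437/39316 - 4456605/1486 = -87605387399/29211788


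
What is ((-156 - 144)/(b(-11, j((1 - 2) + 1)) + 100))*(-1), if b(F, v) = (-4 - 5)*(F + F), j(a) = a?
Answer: 150/149 ≈ 1.0067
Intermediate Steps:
b(F, v) = -18*F
((-156 - 144)/(b(-11, j((1 - 2) + 1)) + 100))*(-1) = ((-156 - 144)/(-18*(-11) + 100))*(-1) = -300/(198 + 100)*(-1) = -300/298*(-1) = -300*1/298*(-1) = -150/149*(-1) = 150/149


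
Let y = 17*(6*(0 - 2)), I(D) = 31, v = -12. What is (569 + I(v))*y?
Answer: -122400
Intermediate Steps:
y = -204 (y = 17*(6*(-2)) = 17*(-12) = -204)
(569 + I(v))*y = (569 + 31)*(-204) = 600*(-204) = -122400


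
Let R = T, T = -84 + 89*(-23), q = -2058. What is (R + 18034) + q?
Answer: 13845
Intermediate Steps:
T = -2131 (T = -84 - 2047 = -2131)
R = -2131
(R + 18034) + q = (-2131 + 18034) - 2058 = 15903 - 2058 = 13845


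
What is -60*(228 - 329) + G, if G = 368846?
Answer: 374906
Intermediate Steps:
-60*(228 - 329) + G = -60*(228 - 329) + 368846 = -60*(-101) + 368846 = 6060 + 368846 = 374906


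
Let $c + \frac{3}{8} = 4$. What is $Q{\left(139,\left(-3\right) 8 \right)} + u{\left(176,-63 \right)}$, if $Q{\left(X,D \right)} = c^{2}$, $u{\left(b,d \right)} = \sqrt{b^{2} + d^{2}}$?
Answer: $\frac{841}{64} + \sqrt{34945} \approx 200.08$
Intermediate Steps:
$c = \frac{29}{8}$ ($c = - \frac{3}{8} + 4 = \frac{29}{8} \approx 3.625$)
$Q{\left(X,D \right)} = \frac{841}{64}$ ($Q{\left(X,D \right)} = \left(\frac{29}{8}\right)^{2} = \frac{841}{64}$)
$Q{\left(139,\left(-3\right) 8 \right)} + u{\left(176,-63 \right)} = \frac{841}{64} + \sqrt{176^{2} + \left(-63\right)^{2}} = \frac{841}{64} + \sqrt{30976 + 3969} = \frac{841}{64} + \sqrt{34945}$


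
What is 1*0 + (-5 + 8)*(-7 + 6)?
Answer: -3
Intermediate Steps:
1*0 + (-5 + 8)*(-7 + 6) = 0 + 3*(-1) = 0 - 3 = -3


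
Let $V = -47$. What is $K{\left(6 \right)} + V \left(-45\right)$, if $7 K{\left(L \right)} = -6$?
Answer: $\frac{14799}{7} \approx 2114.1$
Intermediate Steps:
$K{\left(L \right)} = - \frac{6}{7}$ ($K{\left(L \right)} = \frac{1}{7} \left(-6\right) = - \frac{6}{7}$)
$K{\left(6 \right)} + V \left(-45\right) = - \frac{6}{7} - -2115 = - \frac{6}{7} + 2115 = \frac{14799}{7}$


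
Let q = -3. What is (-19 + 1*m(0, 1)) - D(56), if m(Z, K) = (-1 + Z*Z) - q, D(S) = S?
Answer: -73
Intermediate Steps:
m(Z, K) = 2 + Z**2 (m(Z, K) = (-1 + Z*Z) - 1*(-3) = (-1 + Z**2) + 3 = 2 + Z**2)
(-19 + 1*m(0, 1)) - D(56) = (-19 + 1*(2 + 0**2)) - 1*56 = (-19 + 1*(2 + 0)) - 56 = (-19 + 1*2) - 56 = (-19 + 2) - 56 = -17 - 56 = -73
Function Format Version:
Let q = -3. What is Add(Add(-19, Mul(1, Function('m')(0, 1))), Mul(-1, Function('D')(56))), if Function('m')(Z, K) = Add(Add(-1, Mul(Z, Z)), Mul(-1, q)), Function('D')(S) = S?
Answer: -73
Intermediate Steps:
Function('m')(Z, K) = Add(2, Pow(Z, 2)) (Function('m')(Z, K) = Add(Add(-1, Mul(Z, Z)), Mul(-1, -3)) = Add(Add(-1, Pow(Z, 2)), 3) = Add(2, Pow(Z, 2)))
Add(Add(-19, Mul(1, Function('m')(0, 1))), Mul(-1, Function('D')(56))) = Add(Add(-19, Mul(1, Add(2, Pow(0, 2)))), Mul(-1, 56)) = Add(Add(-19, Mul(1, Add(2, 0))), -56) = Add(Add(-19, Mul(1, 2)), -56) = Add(Add(-19, 2), -56) = Add(-17, -56) = -73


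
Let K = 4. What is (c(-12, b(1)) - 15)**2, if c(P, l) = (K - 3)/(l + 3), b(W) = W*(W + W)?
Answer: 5476/25 ≈ 219.04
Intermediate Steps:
b(W) = 2*W**2 (b(W) = W*(2*W) = 2*W**2)
c(P, l) = 1/(3 + l) (c(P, l) = (4 - 3)/(l + 3) = 1/(3 + l))
(c(-12, b(1)) - 15)**2 = (1/(3 + 2*1**2) - 15)**2 = (1/(3 + 2*1) - 15)**2 = (1/(3 + 2) - 15)**2 = (1/5 - 15)**2 = (-74/5)**2 = 5476/25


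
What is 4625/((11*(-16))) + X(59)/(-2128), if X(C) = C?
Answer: -307887/11704 ≈ -26.306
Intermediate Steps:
4625/((11*(-16))) + X(59)/(-2128) = 4625/((11*(-16))) + 59/(-2128) = 4625/(-176) + 59*(-1/2128) = 4625*(-1/176) - 59/2128 = -4625/176 - 59/2128 = -307887/11704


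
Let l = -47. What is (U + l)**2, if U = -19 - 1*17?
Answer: 6889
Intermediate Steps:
U = -36 (U = -19 - 17 = -36)
(U + l)**2 = (-36 - 47)**2 = (-83)**2 = 6889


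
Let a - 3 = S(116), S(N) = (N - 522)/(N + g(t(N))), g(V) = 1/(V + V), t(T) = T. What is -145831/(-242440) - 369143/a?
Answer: 19905633679243/26954920 ≈ 7.3848e+5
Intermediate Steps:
g(V) = 1/(2*V)
S(N) = (-522 + N)/(N + 1/(2*N)) (S(N) = (N - 522)/(N + 1/(2*N)) = (-522 + N)/(N + 1/(2*N)))
a = -13453/26913 (a = 3 + 2*116*(-522 + 116)/(1 + 2*116²) = 3 + 2*116*(-406)/(1 + 2*13456) = 3 + 2*116*(-406)/(1 + 26912) = 3 + 2*116*(-406)/26913 = 3 + 2*116*(1/26913)*(-406) = 3 - 94192/26913 = -13453/26913 ≈ -0.49987)
-145831/(-242440) - 369143/a = -145831/(-242440) - 369143/(-13453/26913) = -145831*(-1/242440) - 369143*(-26913/13453) = 145831/242440 + 9934745559/13453 = 19905633679243/26954920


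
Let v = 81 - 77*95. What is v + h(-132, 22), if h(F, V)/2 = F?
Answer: -7498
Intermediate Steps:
h(F, V) = 2*F
v = -7234 (v = 81 - 7315 = -7234)
v + h(-132, 22) = -7234 + 2*(-132) = -7234 - 264 = -7498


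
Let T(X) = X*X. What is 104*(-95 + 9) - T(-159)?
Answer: -34225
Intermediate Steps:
T(X) = X**2
104*(-95 + 9) - T(-159) = 104*(-95 + 9) - 1*(-159)**2 = 104*(-86) - 1*25281 = -8944 - 25281 = -34225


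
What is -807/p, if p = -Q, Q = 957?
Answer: 269/319 ≈ 0.84326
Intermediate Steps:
p = -957 (p = -1*957 = -957)
-807/p = -807/(-957) = -807*(-1/957) = 269/319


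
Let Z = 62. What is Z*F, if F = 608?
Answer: 37696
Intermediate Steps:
Z*F = 62*608 = 37696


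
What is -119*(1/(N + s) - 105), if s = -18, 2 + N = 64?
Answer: 549661/44 ≈ 12492.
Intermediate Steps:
N = 62 (N = -2 + 64 = 62)
-119*(1/(N + s) - 105) = -119*(1/(62 - 18) - 105) = -119*(1/44 - 105) = -119*(-4619/44) = 549661/44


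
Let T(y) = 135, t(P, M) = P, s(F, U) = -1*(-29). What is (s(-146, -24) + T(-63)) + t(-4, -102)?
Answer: 160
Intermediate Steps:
s(F, U) = 29
(s(-146, -24) + T(-63)) + t(-4, -102) = (29 + 135) - 4 = 164 - 4 = 160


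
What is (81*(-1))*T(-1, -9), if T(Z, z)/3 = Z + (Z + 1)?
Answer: 243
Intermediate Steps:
T(Z, z) = 3 + 6*Z (T(Z, z) = 3*(Z + (Z + 1)) = 3*(Z + (1 + Z)) = 3*(1 + 2*Z) = 3 + 6*Z)
(81*(-1))*T(-1, -9) = (81*(-1))*(3 + 6*(-1)) = -81*(3 - 6) = -81*(-3) = 243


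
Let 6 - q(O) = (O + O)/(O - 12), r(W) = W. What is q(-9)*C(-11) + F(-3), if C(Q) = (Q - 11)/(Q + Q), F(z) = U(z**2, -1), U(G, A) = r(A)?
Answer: 29/7 ≈ 4.1429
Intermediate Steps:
U(G, A) = A
F(z) = -1
q(O) = 6 - 2*O/(-12 + O) (q(O) = 6 - (O + O)/(O - 12) = 6 - 2*O/(-12 + O))
C(Q) = (-11 + Q)/(2*Q) (C(Q) = (-11 + Q)/((2*Q)) = (-11 + Q)*(1/(2*Q)) = (-11 + Q)/(2*Q))
q(-9)*C(-11) + F(-3) = (4*(-18 - 9)/(-12 - 9))*((1/2)*(-11 - 11)/(-11)) - 1 = (4*(-27)/(-21))*((1/2)*(-1/11)*(-22)) - 1 = (4*(-1/21)*(-27))*1 - 1 = (36/7)*1 - 1 = 36/7 - 1 = 29/7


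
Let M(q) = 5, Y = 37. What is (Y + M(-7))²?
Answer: 1764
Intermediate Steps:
(Y + M(-7))² = (37 + 5)² = 42² = 1764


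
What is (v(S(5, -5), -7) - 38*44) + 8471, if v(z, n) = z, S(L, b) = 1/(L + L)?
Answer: 67991/10 ≈ 6799.1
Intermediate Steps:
S(L, b) = 1/(2*L)
(v(S(5, -5), -7) - 38*44) + 8471 = ((1/2)/5 - 38*44) + 8471 = ((1/2)*(1/5) - 1672) + 8471 = (1/10 - 1672) + 8471 = -16719/10 + 8471 = 67991/10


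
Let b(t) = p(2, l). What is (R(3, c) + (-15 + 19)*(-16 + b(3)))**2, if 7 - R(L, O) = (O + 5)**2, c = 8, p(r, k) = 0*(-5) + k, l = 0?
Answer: 51076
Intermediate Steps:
p(r, k) = k (p(r, k) = 0 + k = k)
b(t) = 0
R(L, O) = 7 - (5 + O)**2 (R(L, O) = 7 - (O + 5)**2 = 7 - (5 + O)**2)
(R(3, c) + (-15 + 19)*(-16 + b(3)))**2 = ((7 - (5 + 8)**2) + (-15 + 19)*(-16 + 0))**2 = ((7 - 1*13**2) + 4*(-16))**2 = ((7 - 1*169) - 64)**2 = ((7 - 169) - 64)**2 = (-162 - 64)**2 = (-226)**2 = 51076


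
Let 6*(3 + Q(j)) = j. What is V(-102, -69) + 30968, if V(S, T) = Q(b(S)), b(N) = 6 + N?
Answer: 30949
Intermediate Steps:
Q(j) = -3 + j/6
V(S, T) = -2 + S/6 (V(S, T) = -3 + (6 + S)/6 = -3 + (1 + S/6) = -2 + S/6)
V(-102, -69) + 30968 = (-2 + (1/6)*(-102)) + 30968 = (-2 - 17) + 30968 = -19 + 30968 = 30949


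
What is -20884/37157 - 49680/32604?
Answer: -210571808/100955569 ≈ -2.0858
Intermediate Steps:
-20884/37157 - 49680/32604 = -20884*1/37157 - 49680*1/32604 = -20884/37157 - 4140/2717 = -210571808/100955569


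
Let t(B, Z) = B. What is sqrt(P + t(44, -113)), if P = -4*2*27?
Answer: 2*I*sqrt(43) ≈ 13.115*I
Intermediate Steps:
P = -216 (P = -8*27 = -216)
sqrt(P + t(44, -113)) = sqrt(-216 + 44) = sqrt(-172) = 2*I*sqrt(43)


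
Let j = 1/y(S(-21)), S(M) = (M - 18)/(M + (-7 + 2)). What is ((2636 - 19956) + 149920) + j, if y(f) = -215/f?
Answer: 57017997/430 ≈ 1.3260e+5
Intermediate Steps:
S(M) = (-18 + M)/(-5 + M) (S(M) = (-18 + M)/(M - 5) = (-18 + M)/(-5 + M))
j = -3/430 (j = 1/(-215*(-5 - 21)/(-18 - 21)) = 1/(-215/(-39/(-26))) = 1/(-215/((-1/26*(-39)))) = 1/(-215/3/2) = 1/(-215*⅔) = 1/(-430/3) = -3/430 ≈ -0.0069767)
((2636 - 19956) + 149920) + j = ((2636 - 19956) + 149920) - 3/430 = (-17320 + 149920) - 3/430 = 132600 - 3/430 = 57017997/430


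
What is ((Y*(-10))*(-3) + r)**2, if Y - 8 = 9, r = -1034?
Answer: 274576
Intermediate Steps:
Y = 17 (Y = 8 + 9 = 17)
((Y*(-10))*(-3) + r)**2 = ((17*(-10))*(-3) - 1034)**2 = (-170*(-3) - 1034)**2 = (510 - 1034)**2 = (-524)**2 = 274576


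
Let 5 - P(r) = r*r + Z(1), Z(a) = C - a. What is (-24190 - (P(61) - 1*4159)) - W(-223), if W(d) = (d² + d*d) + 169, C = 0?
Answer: -115943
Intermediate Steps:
Z(a) = -a (Z(a) = 0 - a = -a)
P(r) = 6 - r² (P(r) = 5 - (r*r - 1*1) = 5 - (r² - 1) = 5 - (-1 + r²) = 5 + (1 - r²) = 6 - r²)
W(d) = 169 + 2*d² (W(d) = (d² + d²) + 169 = 2*d² + 169 = 169 + 2*d²)
(-24190 - (P(61) - 1*4159)) - W(-223) = (-24190 - ((6 - 1*61²) - 1*4159)) - (169 + 2*(-223)²) = (-24190 - ((6 - 1*3721) - 4159)) - (169 + 2*49729) = (-24190 - ((6 - 3721) - 4159)) - (169 + 99458) = (-24190 - (-3715 - 4159)) - 1*99627 = (-24190 - 1*(-7874)) - 99627 = (-24190 + 7874) - 99627 = -16316 - 99627 = -115943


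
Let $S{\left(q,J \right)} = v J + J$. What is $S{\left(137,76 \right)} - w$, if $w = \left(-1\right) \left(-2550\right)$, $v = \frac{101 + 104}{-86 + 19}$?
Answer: $- \frac{181338}{67} \approx -2706.5$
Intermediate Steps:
$v = - \frac{205}{67}$ ($v = \frac{205}{-67} = 205 \left(- \frac{1}{67}\right) = - \frac{205}{67} \approx -3.0597$)
$w = 2550$
$S{\left(q,J \right)} = - \frac{138 J}{67}$ ($S{\left(q,J \right)} = - \frac{205 J}{67} + J = - \frac{138 J}{67}$)
$S{\left(137,76 \right)} - w = \left(- \frac{138}{67}\right) 76 - 2550 = - \frac{10488}{67} - 2550 = - \frac{181338}{67}$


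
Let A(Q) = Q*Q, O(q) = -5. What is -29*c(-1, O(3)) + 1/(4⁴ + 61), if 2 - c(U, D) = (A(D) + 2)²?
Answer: 6683312/317 ≈ 21083.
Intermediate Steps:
A(Q) = Q²
c(U, D) = 2 - (2 + D²)² (c(U, D) = 2 - (D² + 2)² = 2 - (2 + D²)²)
-29*c(-1, O(3)) + 1/(4⁴ + 61) = -29*(2 - (2 + (-5)²)²) + 1/(4⁴ + 61) = -29*(2 - (2 + 25)²) + 1/(256 + 61) = -29*(2 - 1*27²) + 1/317 = -29*(2 - 1*729) + 1/317 = -29*(2 - 729) + 1/317 = -29*(-727) + 1/317 = 21083 + 1/317 = 6683312/317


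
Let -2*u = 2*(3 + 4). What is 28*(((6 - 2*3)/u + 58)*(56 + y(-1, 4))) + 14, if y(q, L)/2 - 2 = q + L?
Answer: 107198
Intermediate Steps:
u = -7 (u = -(3 + 4) = -7 ≈ -7.0000)
y(q, L) = 4 + 2*L + 2*q (y(q, L) = 4 + 2*(q + L) = 4 + 2*(L + q) = 4 + (2*L + 2*q) = 4 + 2*L + 2*q)
28*(((6 - 2*3)/u + 58)*(56 + y(-1, 4))) + 14 = 28*(((6 - 2*3)/(-7) + 58)*(56 + (4 + 2*4 + 2*(-1)))) + 14 = 28*(((6 - 6)*(-1/7) + 58)*(56 + (4 + 8 - 2))) + 14 = 28*((0*(-1/7) + 58)*(56 + 10)) + 14 = 28*((0 + 58)*66) + 14 = 28*(58*66) + 14 = 28*3828 + 14 = 107184 + 14 = 107198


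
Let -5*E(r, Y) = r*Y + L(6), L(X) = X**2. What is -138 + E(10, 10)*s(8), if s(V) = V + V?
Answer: -2866/5 ≈ -573.20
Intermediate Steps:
s(V) = 2*V
E(r, Y) = -36/5 - Y*r/5 (E(r, Y) = -(r*Y + 6**2)/5 = -(Y*r + 36)/5 = -(36 + Y*r)/5 = -36/5 - Y*r/5)
-138 + E(10, 10)*s(8) = -138 + (-36/5 - 1/5*10*10)*(2*8) = -138 + (-36/5 - 20)*16 = -138 - 136/5*16 = -138 - 2176/5 = -2866/5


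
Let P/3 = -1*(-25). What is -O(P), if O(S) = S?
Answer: -75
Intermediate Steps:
P = 75 (P = 3*(-1*(-25)) = 3*25 = 75)
-O(P) = -1*75 = -75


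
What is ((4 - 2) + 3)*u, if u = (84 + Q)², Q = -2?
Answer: 33620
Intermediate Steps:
u = 6724 (u = (84 - 2)² = 82² = 6724)
((4 - 2) + 3)*u = ((4 - 2) + 3)*6724 = (2 + 3)*6724 = 5*6724 = 33620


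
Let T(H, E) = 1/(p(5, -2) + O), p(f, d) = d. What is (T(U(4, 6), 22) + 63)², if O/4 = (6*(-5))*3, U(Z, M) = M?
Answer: 520068025/131044 ≈ 3968.7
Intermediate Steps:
O = -360 (O = 4*((6*(-5))*3) = 4*(-30*3) = 4*(-90) = -360)
T(H, E) = -1/362 (T(H, E) = 1/(-2 - 360) = 1/(-362) = -1/362)
(T(U(4, 6), 22) + 63)² = (-1/362 + 63)² = (22805/362)² = 520068025/131044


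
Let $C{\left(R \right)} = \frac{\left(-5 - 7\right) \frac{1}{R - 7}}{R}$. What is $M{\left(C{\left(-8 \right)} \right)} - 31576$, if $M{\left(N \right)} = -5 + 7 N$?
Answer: $- \frac{315817}{10} \approx -31582.0$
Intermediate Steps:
$C{\left(R \right)} = - \frac{12}{R \left(-7 + R\right)}$ ($C{\left(R \right)} = \frac{\left(-12\right) \frac{1}{-7 + R}}{R} = - \frac{12}{R \left(-7 + R\right)}$)
$M{\left(C{\left(-8 \right)} \right)} - 31576 = \left(-5 + 7 \left(- \frac{12}{\left(-8\right) \left(-7 - 8\right)}\right)\right) - 31576 = \left(-5 + 7 \left(\left(-12\right) \left(- \frac{1}{8}\right) \frac{1}{-15}\right)\right) - 31576 = \left(-5 + 7 \left(\left(-12\right) \left(- \frac{1}{8}\right) \left(- \frac{1}{15}\right)\right)\right) - 31576 = \left(-5 + 7 \left(- \frac{1}{10}\right)\right) - 31576 = \left(-5 - \frac{7}{10}\right) - 31576 = - \frac{57}{10} - 31576 = - \frac{315817}{10}$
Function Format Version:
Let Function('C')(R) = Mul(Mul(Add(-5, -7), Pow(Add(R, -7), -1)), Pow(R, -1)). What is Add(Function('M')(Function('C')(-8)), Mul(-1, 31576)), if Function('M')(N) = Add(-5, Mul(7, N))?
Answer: Rational(-315817, 10) ≈ -31582.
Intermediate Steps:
Function('C')(R) = Mul(-12, Pow(R, -1), Pow(Add(-7, R), -1)) (Function('C')(R) = Mul(Mul(-12, Pow(Add(-7, R), -1)), Pow(R, -1)) = Mul(-12, Pow(R, -1), Pow(Add(-7, R), -1)))
Add(Function('M')(Function('C')(-8)), Mul(-1, 31576)) = Add(Add(-5, Mul(7, Mul(-12, Pow(-8, -1), Pow(Add(-7, -8), -1)))), Mul(-1, 31576)) = Add(Add(-5, Mul(7, Mul(-12, Rational(-1, 8), Pow(-15, -1)))), -31576) = Add(Add(-5, Mul(7, Mul(-12, Rational(-1, 8), Rational(-1, 15)))), -31576) = Add(Add(-5, Mul(7, Rational(-1, 10))), -31576) = Add(Add(-5, Rational(-7, 10)), -31576) = Add(Rational(-57, 10), -31576) = Rational(-315817, 10)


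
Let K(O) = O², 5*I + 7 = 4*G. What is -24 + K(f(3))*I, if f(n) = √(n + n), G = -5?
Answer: -282/5 ≈ -56.400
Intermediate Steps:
f(n) = √2*√n (f(n) = √(2*n) = √2*√n)
I = -27/5 (I = -7/5 + (4*(-5))/5 = -7/5 + (⅕)*(-20) = -7/5 - 4 = -27/5 ≈ -5.4000)
-24 + K(f(3))*I = -24 + (√2*√3)²*(-27/5) = -24 + (√6)²*(-27/5) = -24 + 6*(-27/5) = -24 - 162/5 = -282/5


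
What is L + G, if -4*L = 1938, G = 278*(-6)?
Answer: -4305/2 ≈ -2152.5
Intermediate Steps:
G = -1668
L = -969/2 (L = -¼*1938 = -969/2 ≈ -484.50)
L + G = -969/2 - 1668 = -4305/2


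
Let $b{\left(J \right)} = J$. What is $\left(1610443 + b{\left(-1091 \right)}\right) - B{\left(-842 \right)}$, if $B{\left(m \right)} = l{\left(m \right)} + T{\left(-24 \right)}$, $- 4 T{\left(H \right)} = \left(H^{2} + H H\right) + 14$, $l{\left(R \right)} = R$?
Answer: $\frac{3220971}{2} \approx 1.6105 \cdot 10^{6}$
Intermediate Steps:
$T{\left(H \right)} = - \frac{7}{2} - \frac{H^{2}}{2}$ ($T{\left(H \right)} = - \frac{\left(H^{2} + H H\right) + 14}{4} = - \frac{\left(H^{2} + H^{2}\right) + 14}{4} = - \frac{2 H^{2} + 14}{4} = - \frac{14 + 2 H^{2}}{4} = - \frac{7}{2} - \frac{H^{2}}{2}$)
$B{\left(m \right)} = - \frac{583}{2} + m$ ($B{\left(m \right)} = m - \left(\frac{7}{2} + \frac{\left(-24\right)^{2}}{2}\right) = m - \frac{583}{2} = - \frac{583}{2} + m$)
$\left(1610443 + b{\left(-1091 \right)}\right) - B{\left(-842 \right)} = \left(1610443 - 1091\right) - \left(- \frac{583}{2} - 842\right) = 1609352 - - \frac{2267}{2} = 1609352 + \frac{2267}{2} = \frac{3220971}{2}$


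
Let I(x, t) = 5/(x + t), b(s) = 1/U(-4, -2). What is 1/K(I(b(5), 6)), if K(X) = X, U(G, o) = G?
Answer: 23/20 ≈ 1.1500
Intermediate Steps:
b(s) = -¼ (b(s) = 1/(-4) = -¼)
I(x, t) = 5/(t + x)
1/K(I(b(5), 6)) = 1/(5/(6 - ¼)) = 1/(5/(23/4)) = 1/(5*(4/23)) = 1/(20/23) = 23/20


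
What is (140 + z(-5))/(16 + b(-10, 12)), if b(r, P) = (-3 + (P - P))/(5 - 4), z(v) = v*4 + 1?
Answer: 121/13 ≈ 9.3077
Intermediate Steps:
z(v) = 1 + 4*v (z(v) = 4*v + 1 = 1 + 4*v)
b(r, P) = -3 (b(r, P) = (-3 + 0)/1 = 1*(-3) = -3)
(140 + z(-5))/(16 + b(-10, 12)) = (140 + (1 + 4*(-5)))/(16 - 3) = (140 + (1 - 20))/13 = (140 - 19)*(1/13) = 121*(1/13) = 121/13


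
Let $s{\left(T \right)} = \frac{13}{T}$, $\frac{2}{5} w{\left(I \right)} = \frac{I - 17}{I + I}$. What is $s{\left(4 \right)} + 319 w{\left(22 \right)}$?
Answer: $\frac{751}{8} \approx 93.875$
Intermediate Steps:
$w{\left(I \right)} = \frac{5 \left(-17 + I\right)}{4 I}$ ($w{\left(I \right)} = \frac{5 \frac{I - 17}{I + I}}{2} = \frac{5 \frac{-17 + I}{2 I}}{2} = \frac{5 \left(-17 + I\right)}{4 I}$)
$s{\left(4 \right)} + 319 w{\left(22 \right)} = \frac{13}{4} + 319 \frac{5 \left(-17 + 22\right)}{4 \cdot 22} = 13 \cdot \frac{1}{4} + 319 \cdot \frac{5}{4} \cdot \frac{1}{22} \cdot 5 = \frac{13}{4} + 319 \cdot \frac{25}{88} = \frac{13}{4} + \frac{725}{8} = \frac{751}{8}$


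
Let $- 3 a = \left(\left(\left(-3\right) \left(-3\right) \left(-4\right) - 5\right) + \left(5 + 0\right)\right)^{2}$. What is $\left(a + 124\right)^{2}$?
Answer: $94864$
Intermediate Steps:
$a = -432$ ($a = - \frac{\left(\left(\left(-3\right) \left(-3\right) \left(-4\right) - 5\right) + \left(5 + 0\right)\right)^{2}}{3} = - \frac{\left(\left(9 \left(-4\right) - 5\right) + 5\right)^{2}}{3} = - \frac{\left(\left(-36 - 5\right) + 5\right)^{2}}{3} = - \frac{\left(-41 + 5\right)^{2}}{3} = - \frac{\left(-36\right)^{2}}{3} = \left(- \frac{1}{3}\right) 1296 = -432$)
$\left(a + 124\right)^{2} = \left(-432 + 124\right)^{2} = \left(-308\right)^{2} = 94864$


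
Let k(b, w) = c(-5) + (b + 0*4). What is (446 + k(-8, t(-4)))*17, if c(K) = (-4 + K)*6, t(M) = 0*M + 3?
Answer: 6528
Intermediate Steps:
t(M) = 3 (t(M) = 0 + 3 = 3)
c(K) = -24 + 6*K
k(b, w) = -54 + b (k(b, w) = (-24 + 6*(-5)) + (b + 0*4) = (-24 - 30) + (b + 0) = -54 + b)
(446 + k(-8, t(-4)))*17 = (446 + (-54 - 8))*17 = (446 - 62)*17 = 384*17 = 6528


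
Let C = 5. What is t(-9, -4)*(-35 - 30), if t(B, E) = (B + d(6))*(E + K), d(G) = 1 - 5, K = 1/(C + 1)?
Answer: -19435/6 ≈ -3239.2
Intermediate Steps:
K = 1/6 (K = 1/(5 + 1) = 1/6 ≈ 0.16667)
d(G) = -4
t(B, E) = (-4 + B)*(1/6 + E) (t(B, E) = (B - 4)*(E + 1/6) = (-4 + B)*(1/6 + E))
t(-9, -4)*(-35 - 30) = (-2/3 - 4*(-4) + (1/6)*(-9) - 9*(-4))*(-35 - 30) = (-2/3 + 16 - 3/2 + 36)*(-65) = (299/6)*(-65) = -19435/6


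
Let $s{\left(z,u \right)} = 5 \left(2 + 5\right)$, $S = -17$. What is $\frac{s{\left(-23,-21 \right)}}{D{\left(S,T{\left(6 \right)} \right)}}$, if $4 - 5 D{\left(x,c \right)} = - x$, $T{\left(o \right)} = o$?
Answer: $- \frac{175}{13} \approx -13.462$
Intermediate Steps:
$D{\left(x,c \right)} = \frac{4}{5} + \frac{x}{5}$ ($D{\left(x,c \right)} = \frac{4}{5} - \frac{\left(-1\right) x}{5} = \frac{4}{5} + \frac{x}{5}$)
$s{\left(z,u \right)} = 35$ ($s{\left(z,u \right)} = 5 \cdot 7 = 35$)
$\frac{s{\left(-23,-21 \right)}}{D{\left(S,T{\left(6 \right)} \right)}} = \frac{35}{\frac{4}{5} + \frac{1}{5} \left(-17\right)} = \frac{35}{\frac{4}{5} - \frac{17}{5}} = \frac{35}{- \frac{13}{5}} = 35 \left(- \frac{5}{13}\right) = - \frac{175}{13}$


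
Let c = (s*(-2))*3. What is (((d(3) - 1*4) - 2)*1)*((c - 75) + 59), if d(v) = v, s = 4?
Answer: 120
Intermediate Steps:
c = -24 (c = (4*(-2))*3 = -8*3 = -24)
(((d(3) - 1*4) - 2)*1)*((c - 75) + 59) = (((3 - 1*4) - 2)*1)*((-24 - 75) + 59) = (((3 - 4) - 2)*1)*(-99 + 59) = ((-1 - 2)*1)*(-40) = -3*1*(-40) = -3*(-40) = 120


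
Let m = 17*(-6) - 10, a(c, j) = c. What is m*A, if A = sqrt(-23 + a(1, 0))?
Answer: -112*I*sqrt(22) ≈ -525.33*I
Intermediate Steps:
m = -112 (m = -102 - 10 = -112)
A = I*sqrt(22) (A = sqrt(-23 + 1) = sqrt(-22) = I*sqrt(22) ≈ 4.6904*I)
m*A = -112*I*sqrt(22)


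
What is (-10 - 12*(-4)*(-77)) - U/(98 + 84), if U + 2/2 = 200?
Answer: -674691/182 ≈ -3707.1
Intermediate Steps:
U = 199 (U = -1 + 200 = 199)
(-10 - 12*(-4)*(-77)) - U/(98 + 84) = (-10 - 12*(-4)*(-77)) - 199/(98 + 84) = (-10 + 48*(-77)) - 199/182 = (-10 - 3696) - 199/182 = -3706 - 1*199/182 = -3706 - 199/182 = -674691/182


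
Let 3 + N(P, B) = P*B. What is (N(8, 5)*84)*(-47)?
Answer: -146076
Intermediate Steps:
N(P, B) = -3 + B*P (N(P, B) = -3 + P*B = -3 + B*P)
(N(8, 5)*84)*(-47) = ((-3 + 5*8)*84)*(-47) = ((-3 + 40)*84)*(-47) = (37*84)*(-47) = 3108*(-47) = -146076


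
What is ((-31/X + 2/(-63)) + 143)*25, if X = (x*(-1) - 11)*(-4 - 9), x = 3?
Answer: 5847575/1638 ≈ 3569.9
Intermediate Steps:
X = 182 (X = (3*(-1) - 11)*(-4 - 9) = (-3 - 11)*(-13) = -14*(-13) = 182)
((-31/X + 2/(-63)) + 143)*25 = ((-31/182 + 2/(-63)) + 143)*25 = ((-31*1/182 + 2*(-1/63)) + 143)*25 = ((-31/182 - 2/63) + 143)*25 = (-331/1638 + 143)*25 = (233903/1638)*25 = 5847575/1638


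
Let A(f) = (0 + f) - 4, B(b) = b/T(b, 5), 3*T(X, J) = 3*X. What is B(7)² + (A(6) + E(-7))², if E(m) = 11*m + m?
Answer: 6725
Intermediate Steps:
T(X, J) = X (T(X, J) = (3*X)/3 = X)
B(b) = 1 (B(b) = b/b = 1)
A(f) = -4 + f (A(f) = f - 4 = -4 + f)
E(m) = 12*m
B(7)² + (A(6) + E(-7))² = 1² + ((-4 + 6) + 12*(-7))² = 1 + (2 - 84)² = 1 + (-82)² = 1 + 6724 = 6725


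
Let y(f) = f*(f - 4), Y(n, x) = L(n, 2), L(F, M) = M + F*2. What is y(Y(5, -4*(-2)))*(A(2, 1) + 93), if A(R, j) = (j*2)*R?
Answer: 9312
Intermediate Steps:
L(F, M) = M + 2*F
Y(n, x) = 2 + 2*n
A(R, j) = 2*R*j (A(R, j) = (2*j)*R = 2*R*j)
y(f) = f*(-4 + f)
y(Y(5, -4*(-2)))*(A(2, 1) + 93) = ((2 + 2*5)*(-4 + (2 + 2*5)))*(2*2*1 + 93) = ((2 + 10)*(-4 + (2 + 10)))*(4 + 93) = (12*(-4 + 12))*97 = (12*8)*97 = 96*97 = 9312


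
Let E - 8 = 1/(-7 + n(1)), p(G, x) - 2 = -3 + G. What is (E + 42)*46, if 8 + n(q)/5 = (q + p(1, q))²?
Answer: 48277/21 ≈ 2298.9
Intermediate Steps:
p(G, x) = -1 + G (p(G, x) = 2 + (-3 + G) = -1 + G)
n(q) = -40 + 5*q² (n(q) = -40 + 5*(q + (-1 + 1))² = -40 + 5*(q + 0)² = -40 + 5*q²)
E = 335/42 (E = 8 + 1/(-7 + (-40 + 5*1²)) = 8 + 1/(-7 + (-40 + 5*1)) = 8 + 1/(-7 + (-40 + 5)) = 8 + 1/(-7 - 35) = 8 + 1/(-42) = 8 - 1/42 = 335/42 ≈ 7.9762)
(E + 42)*46 = (335/42 + 42)*46 = (2099/42)*46 = 48277/21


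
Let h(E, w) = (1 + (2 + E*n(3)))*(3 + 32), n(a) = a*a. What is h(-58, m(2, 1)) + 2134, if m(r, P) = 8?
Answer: -16031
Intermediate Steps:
n(a) = a²
h(E, w) = 105 + 315*E (h(E, w) = (1 + (2 + E*3²))*(3 + 32) = (1 + (2 + E*9))*35 = (1 + (2 + 9*E))*35 = (3 + 9*E)*35 = 105 + 315*E)
h(-58, m(2, 1)) + 2134 = (105 + 315*(-58)) + 2134 = (105 - 18270) + 2134 = -18165 + 2134 = -16031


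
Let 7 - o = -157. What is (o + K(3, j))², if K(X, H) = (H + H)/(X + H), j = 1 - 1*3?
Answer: 25600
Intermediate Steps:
o = 164 (o = 7 - 1*(-157) = 7 + 157 = 164)
j = -2 (j = 1 - 3 = -2)
K(X, H) = 2*H/(H + X) (K(X, H) = (2*H)/(H + X) = 2*H/(H + X))
(o + K(3, j))² = (164 + 2*(-2)/(-2 + 3))² = (164 + 2*(-2)/1)² = (164 + 2*(-2)*1)² = (164 - 4)² = 160² = 25600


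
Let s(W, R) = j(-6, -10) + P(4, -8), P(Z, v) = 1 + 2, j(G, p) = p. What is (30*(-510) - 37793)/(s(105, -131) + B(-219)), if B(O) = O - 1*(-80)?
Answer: 53093/146 ≈ 363.65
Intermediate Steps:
B(O) = 80 + O (B(O) = O + 80 = 80 + O)
P(Z, v) = 3
s(W, R) = -7 (s(W, R) = -10 + 3 = -7)
(30*(-510) - 37793)/(s(105, -131) + B(-219)) = (30*(-510) - 37793)/(-7 + (80 - 219)) = (-15300 - 37793)/(-7 - 139) = -53093/(-146) = -53093*(-1/146) = 53093/146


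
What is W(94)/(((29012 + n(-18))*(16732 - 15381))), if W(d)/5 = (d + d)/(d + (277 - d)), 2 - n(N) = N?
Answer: 235/2716139566 ≈ 8.6520e-8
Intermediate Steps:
n(N) = 2 - N
W(d) = 10*d/277 (W(d) = 5*((d + d)/(d + (277 - d))) = 5*((2*d)/277) = 5*((2*d)*(1/277)) = 5*(2*d/277) = 10*d/277)
W(94)/(((29012 + n(-18))*(16732 - 15381))) = ((10/277)*94)/(((29012 + (2 - 1*(-18)))*(16732 - 15381))) = 940/(277*(((29012 + (2 + 18))*1351))) = 940/(277*(((29012 + 20)*1351))) = 940/(277*((29032*1351))) = (940/277)/39222232 = (940/277)*(1/39222232) = 235/2716139566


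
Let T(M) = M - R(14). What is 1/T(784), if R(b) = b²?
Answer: 1/588 ≈ 0.0017007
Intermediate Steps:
T(M) = -196 + M (T(M) = M - 1*14² = M - 1*196 = M - 196 = -196 + M)
1/T(784) = 1/(-196 + 784) = 1/588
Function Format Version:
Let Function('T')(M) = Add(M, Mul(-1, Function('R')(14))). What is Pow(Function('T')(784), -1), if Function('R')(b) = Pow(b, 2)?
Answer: Rational(1, 588) ≈ 0.0017007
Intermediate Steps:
Function('T')(M) = Add(-196, M) (Function('T')(M) = Add(M, Mul(-1, Pow(14, 2))) = Add(M, Mul(-1, 196)) = Add(M, -196) = Add(-196, M))
Pow(Function('T')(784), -1) = Pow(Add(-196, 784), -1) = Pow(588, -1) = Rational(1, 588)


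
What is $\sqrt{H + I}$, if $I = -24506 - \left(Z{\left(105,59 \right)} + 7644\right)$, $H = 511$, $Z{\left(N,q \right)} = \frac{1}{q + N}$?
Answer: $\frac{3 i \sqrt{23637853}}{82} \approx 177.87 i$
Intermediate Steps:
$Z{\left(N,q \right)} = \frac{1}{N + q}$
$I = - \frac{5272601}{164}$ ($I = -24506 - \left(\frac{1}{105 + 59} + 7644\right) = -24506 - \left(\frac{1}{164} + 7644\right) = -24506 - \frac{1253617}{164} = - \frac{5272601}{164} \approx -32150.0$)
$\sqrt{H + I} = \sqrt{511 - \frac{5272601}{164}} = \sqrt{- \frac{5188797}{164}} = \frac{3 i \sqrt{23637853}}{82}$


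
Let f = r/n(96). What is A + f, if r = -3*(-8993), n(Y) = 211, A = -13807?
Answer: -2886298/211 ≈ -13679.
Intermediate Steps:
r = 26979
f = 26979/211 ≈ 127.86
A + f = -13807 + 26979/211 = -2886298/211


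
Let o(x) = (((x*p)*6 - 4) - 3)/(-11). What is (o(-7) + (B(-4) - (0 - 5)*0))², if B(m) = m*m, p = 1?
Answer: 50625/121 ≈ 418.39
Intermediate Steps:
B(m) = m²
o(x) = 7/11 - 6*x/11 (o(x) = (((x*1)*6 - 4) - 3)/(-11) = ((x*6 - 4) - 3)*(-1/11) = ((6*x - 4) - 3)*(-1/11) = ((-4 + 6*x) - 3)*(-1/11) = (-7 + 6*x)*(-1/11) = 7/11 - 6*x/11)
(o(-7) + (B(-4) - (0 - 5)*0))² = ((7/11 - 6/11*(-7)) + ((-4)² - (0 - 5)*0))² = ((7/11 + 42/11) + (16 - (-5)*0))² = (49/11 + (16 - 1*0))² = (49/11 + (16 + 0))² = (49/11 + 16)² = (225/11)² = 50625/121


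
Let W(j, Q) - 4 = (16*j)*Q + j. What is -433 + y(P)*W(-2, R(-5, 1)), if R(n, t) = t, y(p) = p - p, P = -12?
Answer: -433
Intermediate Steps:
y(p) = 0
W(j, Q) = 4 + j + 16*Q*j (W(j, Q) = 4 + ((16*j)*Q + j) = 4 + (16*Q*j + j) = 4 + (j + 16*Q*j) = 4 + j + 16*Q*j)
-433 + y(P)*W(-2, R(-5, 1)) = -433 + 0*(4 - 2 + 16*1*(-2)) = -433 + 0*(4 - 2 - 32) = -433 + 0*(-30) = -433 + 0 = -433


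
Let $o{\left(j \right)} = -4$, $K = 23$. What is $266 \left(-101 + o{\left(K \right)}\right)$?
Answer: $-27930$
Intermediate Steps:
$266 \left(-101 + o{\left(K \right)}\right) = 266 \left(-101 - 4\right) = 266 \left(-105\right) = -27930$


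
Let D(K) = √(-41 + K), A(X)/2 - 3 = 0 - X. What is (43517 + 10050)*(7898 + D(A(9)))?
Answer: 423072166 + 53567*I*√53 ≈ 4.2307e+8 + 3.8997e+5*I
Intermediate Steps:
A(X) = 6 - 2*X (A(X) = 6 + 2*(0 - X) = 6 + 2*(-X) = 6 - 2*X)
(43517 + 10050)*(7898 + D(A(9))) = (43517 + 10050)*(7898 + √(-41 + (6 - 2*9))) = 53567*(7898 + √(-41 + (6 - 18))) = 53567*(7898 + √(-41 - 12)) = 53567*(7898 + √(-53)) = 53567*(7898 + I*√53) = 423072166 + 53567*I*√53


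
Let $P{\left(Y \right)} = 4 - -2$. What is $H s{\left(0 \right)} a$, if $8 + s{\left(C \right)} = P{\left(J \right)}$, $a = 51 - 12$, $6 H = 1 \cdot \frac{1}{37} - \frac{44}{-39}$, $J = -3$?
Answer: $- \frac{1667}{111} \approx -15.018$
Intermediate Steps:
$H = \frac{1667}{8658}$ ($H = \frac{1 \cdot \frac{1}{37} - \frac{44}{-39}}{6} = \frac{1 \cdot \frac{1}{37} - - \frac{44}{39}}{6} = \frac{\frac{1}{37} + \frac{44}{39}}{6} = \frac{1}{6} \cdot \frac{1667}{1443} = \frac{1667}{8658} \approx 0.19254$)
$P{\left(Y \right)} = 6$ ($P{\left(Y \right)} = 4 + 2 = 6$)
$a = 39$ ($a = 51 - 12 = 39$)
$s{\left(C \right)} = -2$ ($s{\left(C \right)} = -8 + 6 = -2$)
$H s{\left(0 \right)} a = \frac{1667}{8658} \left(-2\right) 39 = \left(- \frac{1667}{4329}\right) 39 = - \frac{1667}{111}$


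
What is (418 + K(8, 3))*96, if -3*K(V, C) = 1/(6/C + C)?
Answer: 200608/5 ≈ 40122.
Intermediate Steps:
K(V, C) = -1/(3*(C + 6/C)) (K(V, C) = -1/(3*(6/C + C)) = -1/(3*(C + 6/C)))
(418 + K(8, 3))*96 = (418 - 1*3/(18 + 3*3²))*96 = (418 - 1*3/(18 + 3*9))*96 = (418 - 1*3/(18 + 27))*96 = (418 - 1*3/45)*96 = (418 - 1*3*1/45)*96 = (418 - 1/15)*96 = (6269/15)*96 = 200608/5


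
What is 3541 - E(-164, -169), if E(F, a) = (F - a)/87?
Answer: 308062/87 ≈ 3540.9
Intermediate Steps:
E(F, a) = -a/87 + F/87 (E(F, a) = (F - a)*(1/87) = -a/87 + F/87)
3541 - E(-164, -169) = 3541 - (-1/87*(-169) + (1/87)*(-164)) = 3541 - (169/87 - 164/87) = 3541 - 1*5/87 = 3541 - 5/87 = 308062/87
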